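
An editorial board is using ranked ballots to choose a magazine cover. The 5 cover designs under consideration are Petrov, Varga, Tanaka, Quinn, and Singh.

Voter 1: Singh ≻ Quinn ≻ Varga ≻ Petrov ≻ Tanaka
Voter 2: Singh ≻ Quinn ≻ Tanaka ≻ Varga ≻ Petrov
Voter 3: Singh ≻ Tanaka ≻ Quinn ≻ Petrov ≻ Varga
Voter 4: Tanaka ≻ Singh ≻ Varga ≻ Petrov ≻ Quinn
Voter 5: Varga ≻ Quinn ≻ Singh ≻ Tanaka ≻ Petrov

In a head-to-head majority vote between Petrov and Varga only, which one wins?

Ballots ranking Petrov above Varga: 1.
Ballots ranking Varga above Petrov: 4.
Varga wins the head-to-head, 4–1.

Varga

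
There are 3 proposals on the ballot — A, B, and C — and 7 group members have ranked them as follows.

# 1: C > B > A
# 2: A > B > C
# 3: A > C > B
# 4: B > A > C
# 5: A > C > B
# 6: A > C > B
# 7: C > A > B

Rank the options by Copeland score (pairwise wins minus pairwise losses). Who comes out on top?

Pairwise results:
  A vs B: A wins 5–2.
  A vs C: A wins 5–2.
  B vs C: C wins 5–2.
Copeland scores (wins − losses):
  A: 2 − 0 = 2
  B: 0 − 2 = -2
  C: 1 − 1 = 0
A has the best Copeland score.

A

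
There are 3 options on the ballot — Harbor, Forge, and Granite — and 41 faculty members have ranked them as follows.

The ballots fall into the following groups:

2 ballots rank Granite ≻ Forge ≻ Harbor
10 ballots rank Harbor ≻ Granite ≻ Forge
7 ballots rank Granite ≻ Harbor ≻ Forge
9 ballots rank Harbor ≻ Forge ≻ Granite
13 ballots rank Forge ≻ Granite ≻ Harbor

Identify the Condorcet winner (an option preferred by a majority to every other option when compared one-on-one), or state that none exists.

Head-to-head results (41 voters total):
Harbor vs Forge: Harbor wins 26–15.
Harbor vs Granite: Granite wins 22–19.
Forge vs Granite: Forge wins 22–19.
No candidate beats all others: Harbor beats Forge beats Granite beats Harbor, a majority cycle.

No Condorcet winner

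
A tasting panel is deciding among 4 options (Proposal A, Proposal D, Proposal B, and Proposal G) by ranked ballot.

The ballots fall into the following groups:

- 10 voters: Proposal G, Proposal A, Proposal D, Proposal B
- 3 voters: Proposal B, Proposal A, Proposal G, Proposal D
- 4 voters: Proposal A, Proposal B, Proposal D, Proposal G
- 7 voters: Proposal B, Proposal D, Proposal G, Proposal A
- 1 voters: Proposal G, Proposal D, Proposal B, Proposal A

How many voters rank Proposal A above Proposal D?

Ballots ranking Proposal A above Proposal D: 10+3+4 = 17.
Ballots ranking Proposal D above Proposal A: 7+1 = 8.
So 17 of 25 voters prefer Proposal A to Proposal D.

17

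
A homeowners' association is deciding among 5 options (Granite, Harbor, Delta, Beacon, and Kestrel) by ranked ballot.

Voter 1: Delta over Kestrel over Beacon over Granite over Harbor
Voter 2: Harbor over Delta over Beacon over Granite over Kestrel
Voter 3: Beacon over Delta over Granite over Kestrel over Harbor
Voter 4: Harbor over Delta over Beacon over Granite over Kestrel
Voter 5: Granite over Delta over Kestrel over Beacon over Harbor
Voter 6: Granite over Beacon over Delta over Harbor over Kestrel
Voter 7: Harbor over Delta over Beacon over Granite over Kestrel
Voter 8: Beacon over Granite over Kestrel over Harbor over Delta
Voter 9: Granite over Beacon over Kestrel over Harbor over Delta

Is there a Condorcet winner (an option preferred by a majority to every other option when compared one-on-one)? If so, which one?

Head-to-head results (9 voters total):
Granite vs Harbor: Granite wins 6–3.
Granite vs Delta: Delta wins 5–4.
Granite vs Beacon: Beacon wins 6–3.
Granite vs Kestrel: Granite wins 8–1.
Harbor vs Delta: Harbor wins 5–4.
Harbor vs Beacon: Beacon wins 6–3.
Harbor vs Kestrel: Kestrel wins 5–4.
Delta vs Beacon: Delta wins 5–4.
Delta vs Kestrel: Delta wins 7–2.
Beacon vs Kestrel: Beacon wins 7–2.
No candidate beats all others: Granite beats Harbor beats Delta beats Granite, a majority cycle.

There is no Condorcet winner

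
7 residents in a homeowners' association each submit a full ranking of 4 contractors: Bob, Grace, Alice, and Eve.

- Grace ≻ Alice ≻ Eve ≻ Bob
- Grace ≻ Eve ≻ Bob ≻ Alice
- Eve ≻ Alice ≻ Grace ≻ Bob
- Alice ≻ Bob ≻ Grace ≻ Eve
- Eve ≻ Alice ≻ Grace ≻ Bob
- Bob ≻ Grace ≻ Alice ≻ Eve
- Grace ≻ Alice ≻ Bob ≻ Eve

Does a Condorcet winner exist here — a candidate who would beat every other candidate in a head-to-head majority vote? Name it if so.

Head-to-head results (7 voters total):
Bob vs Grace: Grace wins 5–2.
Bob vs Alice: Alice wins 5–2.
Bob vs Eve: Eve wins 4–3.
Grace vs Alice: Grace wins 4–3.
Grace vs Eve: Grace wins 5–2.
Alice vs Eve: Alice wins 4–3.
Grace beats each rival — Bob (5–2), Alice (4–3), Eve (5–2) — so Grace is the Condorcet winner.

Grace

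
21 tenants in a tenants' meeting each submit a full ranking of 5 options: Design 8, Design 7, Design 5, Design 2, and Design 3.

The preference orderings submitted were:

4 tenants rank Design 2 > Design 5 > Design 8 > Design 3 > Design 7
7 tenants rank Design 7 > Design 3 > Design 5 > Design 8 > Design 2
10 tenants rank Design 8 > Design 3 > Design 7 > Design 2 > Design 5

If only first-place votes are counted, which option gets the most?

Design 8

First-place vote totals:
  Design 8: 10
  Design 7: 7
  Design 5: 0
  Design 2: 4
  Design 3: 0
Design 8 has the most first-place votes.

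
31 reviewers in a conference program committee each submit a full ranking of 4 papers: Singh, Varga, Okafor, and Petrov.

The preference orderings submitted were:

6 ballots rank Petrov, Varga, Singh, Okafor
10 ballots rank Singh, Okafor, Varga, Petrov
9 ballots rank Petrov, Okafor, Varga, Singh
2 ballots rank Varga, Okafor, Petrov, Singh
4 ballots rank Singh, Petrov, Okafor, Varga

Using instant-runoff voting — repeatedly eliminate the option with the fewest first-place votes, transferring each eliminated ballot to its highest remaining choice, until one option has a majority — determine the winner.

Petrov

Round 1: Petrov 15, Singh 14, Varga 2, Okafor 0. Okafor has the fewest and is eliminated.
Round 2: Petrov 15, Singh 14, Varga 2. Varga has the fewest and is eliminated.
Round 3: Petrov 17, Singh 14. Petrov has a majority.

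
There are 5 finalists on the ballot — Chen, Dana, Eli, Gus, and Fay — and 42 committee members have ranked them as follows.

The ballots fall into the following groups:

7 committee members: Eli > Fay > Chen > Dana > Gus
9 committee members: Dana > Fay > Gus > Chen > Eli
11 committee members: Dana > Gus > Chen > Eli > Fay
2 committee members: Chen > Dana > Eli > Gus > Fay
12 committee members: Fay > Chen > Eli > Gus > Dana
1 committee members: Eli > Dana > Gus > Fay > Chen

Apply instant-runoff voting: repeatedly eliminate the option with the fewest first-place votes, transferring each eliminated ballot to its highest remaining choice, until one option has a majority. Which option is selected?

Dana

Round 1: Dana 20, Fay 12, Eli 8, Chen 2, Gus 0. Gus has the fewest and is eliminated.
Round 2: Dana 20, Fay 12, Eli 8, Chen 2. Chen has the fewest and is eliminated.
Round 3: Dana 22, Fay 12, Eli 8. Dana has a majority.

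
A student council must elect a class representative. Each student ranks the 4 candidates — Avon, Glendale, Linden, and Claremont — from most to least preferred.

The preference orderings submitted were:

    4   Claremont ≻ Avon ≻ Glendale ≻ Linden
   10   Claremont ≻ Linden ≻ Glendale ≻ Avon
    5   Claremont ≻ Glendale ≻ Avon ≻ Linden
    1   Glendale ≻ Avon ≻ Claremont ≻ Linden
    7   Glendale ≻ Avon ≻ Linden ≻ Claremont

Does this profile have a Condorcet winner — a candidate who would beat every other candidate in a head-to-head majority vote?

Head-to-head results (27 voters total):
Avon vs Glendale: Glendale wins 23–4.
Avon vs Linden: Avon wins 17–10.
Avon vs Claremont: Claremont wins 19–8.
Glendale vs Linden: Glendale wins 17–10.
Glendale vs Claremont: Claremont wins 19–8.
Linden vs Claremont: Claremont wins 20–7.
Claremont beats each rival — Avon (19–8), Glendale (19–8), Linden (20–7) — so Claremont is the Condorcet winner.

Yes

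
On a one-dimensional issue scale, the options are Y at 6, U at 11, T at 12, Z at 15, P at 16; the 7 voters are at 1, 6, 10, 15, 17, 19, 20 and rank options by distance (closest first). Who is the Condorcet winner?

With single-peaked preferences on a line, the Condorcet winner is the candidate closest to the median voter.
The median voter (position 15) is closest to Z at 15.
Check: Z vs U — voters closer to Z: 4 of 7.

Z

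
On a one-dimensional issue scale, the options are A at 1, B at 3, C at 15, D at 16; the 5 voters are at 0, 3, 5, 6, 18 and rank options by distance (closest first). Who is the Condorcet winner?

B

With single-peaked preferences on a line, the Condorcet winner is the candidate closest to the median voter.
The median voter (position 5) is closest to B at 3.
Check: B vs C — voters closer to B: 4 of 5.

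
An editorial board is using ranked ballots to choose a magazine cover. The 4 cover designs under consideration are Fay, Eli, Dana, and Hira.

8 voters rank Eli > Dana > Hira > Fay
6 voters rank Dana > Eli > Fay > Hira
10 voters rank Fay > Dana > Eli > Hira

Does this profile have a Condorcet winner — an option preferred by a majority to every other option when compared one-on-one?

Head-to-head results (24 voters total):
Fay vs Eli: Eli wins 14–10.
Fay vs Dana: Dana wins 14–10.
Fay vs Hira: Fay wins 16–8.
Eli vs Dana: Dana wins 16–8.
Eli vs Hira: Eli wins 24–0.
Dana vs Hira: Dana wins 24–0.
Dana beats each rival — Fay (14–10), Eli (16–8), Hira (24–0) — so Dana is the Condorcet winner.

Yes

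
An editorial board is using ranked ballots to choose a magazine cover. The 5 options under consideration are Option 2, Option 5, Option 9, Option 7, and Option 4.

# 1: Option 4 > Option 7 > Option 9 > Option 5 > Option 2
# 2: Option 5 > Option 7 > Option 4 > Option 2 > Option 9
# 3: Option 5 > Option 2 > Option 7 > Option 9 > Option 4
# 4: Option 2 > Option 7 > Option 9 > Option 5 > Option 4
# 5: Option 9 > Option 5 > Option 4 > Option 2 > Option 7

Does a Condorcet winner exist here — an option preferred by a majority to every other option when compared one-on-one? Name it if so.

Head-to-head results (5 voters total):
Option 2 vs Option 5: Option 5 wins 4–1.
Option 2 vs Option 9: Option 2 wins 3–2.
Option 2 vs Option 7: Option 2 wins 3–2.
Option 2 vs Option 4: Option 4 wins 3–2.
Option 5 vs Option 9: Option 9 wins 3–2.
Option 5 vs Option 7: Option 5 wins 3–2.
Option 5 vs Option 4: Option 5 wins 4–1.
Option 9 vs Option 7: Option 7 wins 4–1.
Option 9 vs Option 4: Option 9 wins 3–2.
Option 7 vs Option 4: Option 7 wins 3–2.
No candidate beats all others: Option 2 beats Option 9 beats Option 5 beats Option 2, a majority cycle.

None — there is no Condorcet winner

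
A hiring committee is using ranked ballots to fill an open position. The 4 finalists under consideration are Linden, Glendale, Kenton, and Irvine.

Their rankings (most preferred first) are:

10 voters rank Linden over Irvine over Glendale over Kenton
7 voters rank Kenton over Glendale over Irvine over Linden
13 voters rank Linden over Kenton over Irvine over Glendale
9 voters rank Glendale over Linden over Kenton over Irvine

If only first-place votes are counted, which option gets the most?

Linden

First-place vote totals:
  Linden: 23
  Glendale: 9
  Kenton: 7
  Irvine: 0
Linden has the most first-place votes.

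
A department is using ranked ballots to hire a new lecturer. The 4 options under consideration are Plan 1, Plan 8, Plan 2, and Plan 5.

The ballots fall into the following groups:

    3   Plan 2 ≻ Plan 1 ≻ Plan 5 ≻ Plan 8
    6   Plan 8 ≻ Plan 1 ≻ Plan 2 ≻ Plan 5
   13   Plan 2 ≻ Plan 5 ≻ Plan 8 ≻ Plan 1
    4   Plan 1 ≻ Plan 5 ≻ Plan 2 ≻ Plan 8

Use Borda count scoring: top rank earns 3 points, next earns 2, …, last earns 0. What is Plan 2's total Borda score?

58

Borda scores:
  Plan 1: 3·2 + 6·2 + 13·0 + 4·3 = 30
  Plan 8: 3·0 + 6·3 + 13·1 + 4·0 = 31
  Plan 2: 3·3 + 6·1 + 13·3 + 4·1 = 58
  Plan 5: 3·1 + 6·0 + 13·2 + 4·2 = 37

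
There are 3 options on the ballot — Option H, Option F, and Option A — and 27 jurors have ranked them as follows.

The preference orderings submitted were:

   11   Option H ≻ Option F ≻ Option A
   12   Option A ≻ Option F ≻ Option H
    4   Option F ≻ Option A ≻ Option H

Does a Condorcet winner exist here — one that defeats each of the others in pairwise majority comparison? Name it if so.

Head-to-head results (27 voters total):
Option H vs Option F: Option F wins 16–11.
Option H vs Option A: Option A wins 16–11.
Option F vs Option A: Option F wins 15–12.
Option F beats each rival — Option H (16–11), Option A (15–12) — so Option F is the Condorcet winner.

Option F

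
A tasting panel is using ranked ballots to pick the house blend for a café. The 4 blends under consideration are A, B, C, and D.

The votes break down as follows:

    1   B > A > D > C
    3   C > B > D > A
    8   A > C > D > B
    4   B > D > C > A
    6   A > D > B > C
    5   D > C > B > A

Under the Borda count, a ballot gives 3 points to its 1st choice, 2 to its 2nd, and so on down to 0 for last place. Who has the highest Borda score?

Borda scores:
  A: 2 + 3·0 + 8·3 + 4·0 + 6·3 + 5·0 = 44
  B: 3 + 3·2 + 8·0 + 4·3 + 6·1 + 5·1 = 32
  C: 0 + 3·3 + 8·2 + 4·1 + 6·0 + 5·2 = 39
  D: 1 + 3·1 + 8·1 + 4·2 + 6·2 + 5·3 = 47
D has the highest total.

D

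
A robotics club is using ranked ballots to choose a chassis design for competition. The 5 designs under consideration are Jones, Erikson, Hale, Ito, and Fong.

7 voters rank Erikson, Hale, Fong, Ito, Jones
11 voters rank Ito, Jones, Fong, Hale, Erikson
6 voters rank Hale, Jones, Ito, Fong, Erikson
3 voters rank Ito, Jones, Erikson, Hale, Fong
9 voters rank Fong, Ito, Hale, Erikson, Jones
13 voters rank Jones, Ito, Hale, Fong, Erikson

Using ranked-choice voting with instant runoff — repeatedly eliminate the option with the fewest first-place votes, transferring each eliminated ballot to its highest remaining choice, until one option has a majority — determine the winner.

Jones

Round 1: Ito 14, Jones 13, Fong 9, Erikson 7, Hale 6. Hale has the fewest and is eliminated.
Round 2: Jones 19, Ito 14, Fong 9, Erikson 7. Erikson has the fewest and is eliminated.
Round 3: Jones 19, Fong 16, Ito 14. Ito has the fewest and is eliminated.
Round 4: Jones 33, Fong 16. Jones has a majority.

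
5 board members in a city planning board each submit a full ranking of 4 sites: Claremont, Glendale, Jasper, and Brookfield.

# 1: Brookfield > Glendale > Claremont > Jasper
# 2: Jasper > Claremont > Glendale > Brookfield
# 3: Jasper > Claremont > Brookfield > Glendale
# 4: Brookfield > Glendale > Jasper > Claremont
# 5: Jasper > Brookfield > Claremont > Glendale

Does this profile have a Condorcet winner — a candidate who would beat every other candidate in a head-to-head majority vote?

Head-to-head results (5 voters total):
Claremont vs Glendale: Claremont wins 3–2.
Claremont vs Jasper: Jasper wins 4–1.
Claremont vs Brookfield: Brookfield wins 3–2.
Glendale vs Jasper: Jasper wins 3–2.
Glendale vs Brookfield: Brookfield wins 4–1.
Jasper vs Brookfield: Jasper wins 3–2.
Jasper beats each rival — Claremont (4–1), Glendale (3–2), Brookfield (3–2) — so Jasper is the Condorcet winner.

Yes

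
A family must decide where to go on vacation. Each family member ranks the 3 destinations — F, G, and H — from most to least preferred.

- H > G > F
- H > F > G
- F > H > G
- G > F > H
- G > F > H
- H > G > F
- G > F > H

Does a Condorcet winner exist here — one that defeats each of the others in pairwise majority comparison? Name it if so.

Head-to-head results (7 voters total):
F vs G: G wins 5–2.
F vs H: F wins 4–3.
G vs H: H wins 4–3.
No candidate beats all others: F beats H beats G beats F, a majority cycle.

There is no Condorcet winner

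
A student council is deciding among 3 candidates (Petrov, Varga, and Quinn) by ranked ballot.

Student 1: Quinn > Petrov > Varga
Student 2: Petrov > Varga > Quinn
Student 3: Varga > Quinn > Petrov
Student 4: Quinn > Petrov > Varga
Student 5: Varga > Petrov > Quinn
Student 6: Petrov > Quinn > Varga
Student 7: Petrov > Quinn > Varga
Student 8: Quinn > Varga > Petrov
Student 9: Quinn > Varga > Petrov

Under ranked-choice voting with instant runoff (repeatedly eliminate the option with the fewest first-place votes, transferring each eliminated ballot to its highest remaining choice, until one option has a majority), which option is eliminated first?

Varga

Round 1: Quinn 4, Petrov 3, Varga 2. Varga has the fewest and is eliminated.
Round 2: Quinn 5, Petrov 4. Quinn has a majority.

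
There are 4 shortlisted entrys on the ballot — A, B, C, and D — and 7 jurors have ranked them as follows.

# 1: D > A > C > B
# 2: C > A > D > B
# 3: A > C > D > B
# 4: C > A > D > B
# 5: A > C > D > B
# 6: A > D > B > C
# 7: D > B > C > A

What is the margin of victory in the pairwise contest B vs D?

7

Ballots ranking B above D: 0.
Ballots ranking D above B: 7.
D wins 7–0, a margin of 7.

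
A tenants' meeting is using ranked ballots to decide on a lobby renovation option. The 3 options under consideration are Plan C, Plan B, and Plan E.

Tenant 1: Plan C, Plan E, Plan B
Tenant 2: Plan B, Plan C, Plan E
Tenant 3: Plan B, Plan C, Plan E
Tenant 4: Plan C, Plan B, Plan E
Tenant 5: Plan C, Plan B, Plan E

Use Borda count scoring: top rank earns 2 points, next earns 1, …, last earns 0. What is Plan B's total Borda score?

Borda scores:
  Plan C: 2 + 1 + 1 + 2 + 2 = 8
  Plan B: 0 + 2 + 2 + 1 + 1 = 6
  Plan E: 1 + 0 + 0 + 0 + 0 = 1

6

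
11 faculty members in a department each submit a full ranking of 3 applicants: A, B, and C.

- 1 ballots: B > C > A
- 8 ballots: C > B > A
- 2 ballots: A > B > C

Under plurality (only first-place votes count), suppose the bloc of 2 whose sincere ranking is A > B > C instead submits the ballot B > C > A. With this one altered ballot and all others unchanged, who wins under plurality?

C

First-place totals with the altered ballot: A 0, B 3, C 8.
The winner is unchanged: still C.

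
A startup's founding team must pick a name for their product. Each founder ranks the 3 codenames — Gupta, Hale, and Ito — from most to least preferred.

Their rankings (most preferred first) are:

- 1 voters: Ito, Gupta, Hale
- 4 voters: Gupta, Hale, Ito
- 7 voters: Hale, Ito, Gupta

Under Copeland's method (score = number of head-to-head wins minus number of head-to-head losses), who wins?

Pairwise results:
  Gupta vs Hale: Hale wins 7–5.
  Gupta vs Ito: Ito wins 8–4.
  Hale vs Ito: Hale wins 11–1.
Copeland scores (wins − losses):
  Gupta: 0 − 2 = -2
  Hale: 2 − 0 = 2
  Ito: 1 − 1 = 0
Hale has the best Copeland score.

Hale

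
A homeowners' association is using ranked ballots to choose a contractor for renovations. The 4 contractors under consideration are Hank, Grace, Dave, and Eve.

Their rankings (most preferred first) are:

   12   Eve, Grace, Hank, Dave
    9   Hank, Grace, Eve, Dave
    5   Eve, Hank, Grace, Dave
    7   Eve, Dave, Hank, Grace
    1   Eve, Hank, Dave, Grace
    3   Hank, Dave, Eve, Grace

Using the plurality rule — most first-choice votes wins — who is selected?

Eve

First-place vote totals:
  Hank: 12
  Grace: 0
  Dave: 0
  Eve: 25
Eve has the most first-place votes.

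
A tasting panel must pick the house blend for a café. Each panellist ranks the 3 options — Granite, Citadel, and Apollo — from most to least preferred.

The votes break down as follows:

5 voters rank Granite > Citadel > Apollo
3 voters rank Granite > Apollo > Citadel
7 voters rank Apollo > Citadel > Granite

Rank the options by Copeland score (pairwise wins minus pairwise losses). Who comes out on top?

Pairwise results:
  Granite vs Citadel: Granite wins 8–7.
  Granite vs Apollo: Granite wins 8–7.
  Citadel vs Apollo: Apollo wins 10–5.
Copeland scores (wins − losses):
  Granite: 2 − 0 = 2
  Citadel: 0 − 2 = -2
  Apollo: 1 − 1 = 0
Granite has the best Copeland score.

Granite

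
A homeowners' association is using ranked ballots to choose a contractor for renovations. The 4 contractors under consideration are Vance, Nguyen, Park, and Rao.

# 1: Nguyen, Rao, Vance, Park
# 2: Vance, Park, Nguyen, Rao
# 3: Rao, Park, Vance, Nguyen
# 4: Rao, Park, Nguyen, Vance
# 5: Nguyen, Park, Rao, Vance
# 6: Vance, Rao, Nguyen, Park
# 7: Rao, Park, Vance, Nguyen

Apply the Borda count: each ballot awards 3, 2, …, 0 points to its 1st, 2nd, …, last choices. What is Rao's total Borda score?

14

Borda scores:
  Vance: 1 + 3 + 1 + 0 + 0 + 3 + 1 = 9
  Nguyen: 3 + 1 + 0 + 1 + 3 + 1 + 0 = 9
  Park: 0 + 2 + 2 + 2 + 2 + 0 + 2 = 10
  Rao: 2 + 0 + 3 + 3 + 1 + 2 + 3 = 14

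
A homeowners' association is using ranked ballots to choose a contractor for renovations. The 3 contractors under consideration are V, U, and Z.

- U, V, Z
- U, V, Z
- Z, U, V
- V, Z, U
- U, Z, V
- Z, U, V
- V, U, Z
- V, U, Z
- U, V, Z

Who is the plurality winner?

First-place vote totals:
  V: 3
  U: 4
  Z: 2
U has the most first-place votes.

U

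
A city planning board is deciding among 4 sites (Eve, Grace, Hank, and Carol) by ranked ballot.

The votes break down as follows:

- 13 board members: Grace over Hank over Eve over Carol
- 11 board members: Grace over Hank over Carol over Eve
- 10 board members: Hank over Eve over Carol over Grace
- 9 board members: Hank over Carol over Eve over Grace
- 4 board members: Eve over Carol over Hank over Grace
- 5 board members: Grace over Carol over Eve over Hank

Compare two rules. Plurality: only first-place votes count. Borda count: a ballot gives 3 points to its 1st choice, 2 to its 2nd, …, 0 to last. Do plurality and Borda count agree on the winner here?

No

Plurality first-place counts: Eve 4, Grace 29, Hank 19, Carol 0 → Grace.
Borda totals: Eve 59, Grace 87, Hank 109, Carol 57 → Hank.
The two rules disagree: plurality picks Grace, Borda picks Hank.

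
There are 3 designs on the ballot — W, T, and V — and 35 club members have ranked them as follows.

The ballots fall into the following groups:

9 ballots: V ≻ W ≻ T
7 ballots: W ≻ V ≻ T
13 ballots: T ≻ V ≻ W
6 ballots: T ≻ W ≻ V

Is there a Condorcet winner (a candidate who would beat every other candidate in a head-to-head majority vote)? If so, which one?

Head-to-head results (35 voters total):
W vs T: T wins 19–16.
W vs V: V wins 22–13.
T vs V: T wins 19–16.
T beats each rival — W (19–16), V (19–16) — so T is the Condorcet winner.

T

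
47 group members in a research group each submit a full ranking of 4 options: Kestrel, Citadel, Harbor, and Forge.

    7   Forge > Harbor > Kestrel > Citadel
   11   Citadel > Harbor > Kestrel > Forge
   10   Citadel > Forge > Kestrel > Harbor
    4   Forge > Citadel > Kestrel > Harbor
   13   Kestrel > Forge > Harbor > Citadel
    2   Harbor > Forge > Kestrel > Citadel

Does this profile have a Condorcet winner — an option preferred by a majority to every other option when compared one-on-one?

Head-to-head results (47 voters total):
Kestrel vs Citadel: Citadel wins 25–22.
Kestrel vs Harbor: Kestrel wins 27–20.
Kestrel vs Forge: Kestrel wins 24–23.
Citadel vs Harbor: Citadel wins 25–22.
Citadel vs Forge: Forge wins 26–21.
Harbor vs Forge: Forge wins 34–13.
No candidate beats all others: Kestrel beats Forge beats Citadel beats Kestrel, a majority cycle.

No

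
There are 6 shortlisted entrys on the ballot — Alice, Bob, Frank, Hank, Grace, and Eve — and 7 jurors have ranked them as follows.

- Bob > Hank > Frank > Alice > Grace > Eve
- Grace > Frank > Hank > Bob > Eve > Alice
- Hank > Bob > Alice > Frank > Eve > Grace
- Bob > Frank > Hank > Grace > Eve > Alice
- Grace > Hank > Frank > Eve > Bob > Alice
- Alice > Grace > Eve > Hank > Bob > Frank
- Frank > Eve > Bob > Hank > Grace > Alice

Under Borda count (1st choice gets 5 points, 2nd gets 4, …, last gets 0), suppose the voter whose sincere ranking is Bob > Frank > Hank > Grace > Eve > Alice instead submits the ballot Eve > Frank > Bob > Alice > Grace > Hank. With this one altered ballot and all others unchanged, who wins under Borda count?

Frank

Borda totals with the altered ballot: Alice 12, Bob 19, Frank 21, Hank 20, Grace 17, Eve 16.
The switch changes the winner from Hank to Frank.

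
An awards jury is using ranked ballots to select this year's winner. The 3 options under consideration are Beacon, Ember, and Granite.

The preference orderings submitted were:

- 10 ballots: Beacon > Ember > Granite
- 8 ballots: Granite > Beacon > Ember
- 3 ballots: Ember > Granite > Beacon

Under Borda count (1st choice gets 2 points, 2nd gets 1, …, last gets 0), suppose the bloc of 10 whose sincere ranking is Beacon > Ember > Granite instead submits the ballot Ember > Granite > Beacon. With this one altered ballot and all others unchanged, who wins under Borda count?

Granite

Borda totals with the altered ballot: Beacon 8, Ember 26, Granite 29.
The switch changes the winner from Beacon to Granite.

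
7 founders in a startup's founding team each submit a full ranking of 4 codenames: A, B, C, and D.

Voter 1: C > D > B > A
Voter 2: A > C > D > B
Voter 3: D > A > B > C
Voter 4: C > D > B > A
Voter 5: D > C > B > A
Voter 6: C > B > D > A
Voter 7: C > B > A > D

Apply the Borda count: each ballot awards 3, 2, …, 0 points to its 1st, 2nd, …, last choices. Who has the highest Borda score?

Borda scores:
  A: 0 + 3 + 2 + 0 + 0 + 0 + 1 = 6
  B: 1 + 0 + 1 + 1 + 1 + 2 + 2 = 8
  C: 3 + 2 + 0 + 3 + 2 + 3 + 3 = 16
  D: 2 + 1 + 3 + 2 + 3 + 1 + 0 = 12
C has the highest total.

C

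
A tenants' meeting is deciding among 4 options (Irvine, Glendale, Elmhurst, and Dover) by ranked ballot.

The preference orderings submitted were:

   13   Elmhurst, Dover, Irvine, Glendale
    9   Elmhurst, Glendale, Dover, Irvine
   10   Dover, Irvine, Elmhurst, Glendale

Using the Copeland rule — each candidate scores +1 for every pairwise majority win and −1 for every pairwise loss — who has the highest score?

Elmhurst

Pairwise results:
  Irvine vs Glendale: Irvine wins 23–9.
  Irvine vs Elmhurst: Elmhurst wins 22–10.
  Irvine vs Dover: Dover wins 32–0.
  Glendale vs Elmhurst: Elmhurst wins 32–0.
  Glendale vs Dover: Dover wins 23–9.
  Elmhurst vs Dover: Elmhurst wins 22–10.
Copeland scores (wins − losses):
  Irvine: 1 − 2 = -1
  Glendale: 0 − 3 = -3
  Elmhurst: 3 − 0 = 3
  Dover: 2 − 1 = 1
Elmhurst has the best Copeland score.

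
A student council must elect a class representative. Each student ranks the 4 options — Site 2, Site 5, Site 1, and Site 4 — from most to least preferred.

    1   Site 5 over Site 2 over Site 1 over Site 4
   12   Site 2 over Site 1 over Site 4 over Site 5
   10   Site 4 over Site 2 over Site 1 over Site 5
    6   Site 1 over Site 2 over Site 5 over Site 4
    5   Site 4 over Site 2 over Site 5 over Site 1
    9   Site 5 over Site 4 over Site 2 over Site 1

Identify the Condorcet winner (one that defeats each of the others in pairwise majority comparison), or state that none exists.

Site 4

Head-to-head results (43 voters total):
Site 2 vs Site 5: Site 2 wins 33–10.
Site 2 vs Site 1: Site 2 wins 37–6.
Site 2 vs Site 4: Site 4 wins 24–19.
Site 5 vs Site 1: Site 1 wins 28–15.
Site 5 vs Site 4: Site 4 wins 27–16.
Site 1 vs Site 4: Site 4 wins 24–19.
Site 4 beats each rival — Site 2 (24–19), Site 5 (27–16), Site 1 (24–19) — so Site 4 is the Condorcet winner.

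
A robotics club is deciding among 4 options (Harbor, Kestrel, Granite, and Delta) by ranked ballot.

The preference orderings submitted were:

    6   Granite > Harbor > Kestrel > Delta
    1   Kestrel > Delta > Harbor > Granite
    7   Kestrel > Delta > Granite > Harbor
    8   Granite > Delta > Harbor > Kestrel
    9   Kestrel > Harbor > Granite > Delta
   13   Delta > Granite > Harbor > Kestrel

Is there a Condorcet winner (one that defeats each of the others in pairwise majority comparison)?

Yes

Head-to-head results (44 voters total):
Harbor vs Kestrel: Harbor wins 27–17.
Harbor vs Granite: Granite wins 34–10.
Harbor vs Delta: Delta wins 29–15.
Kestrel vs Granite: Granite wins 27–17.
Kestrel vs Delta: Kestrel wins 23–21.
Granite vs Delta: Granite wins 23–21.
Granite beats each rival — Harbor (34–10), Kestrel (27–17), Delta (23–21) — so Granite is the Condorcet winner.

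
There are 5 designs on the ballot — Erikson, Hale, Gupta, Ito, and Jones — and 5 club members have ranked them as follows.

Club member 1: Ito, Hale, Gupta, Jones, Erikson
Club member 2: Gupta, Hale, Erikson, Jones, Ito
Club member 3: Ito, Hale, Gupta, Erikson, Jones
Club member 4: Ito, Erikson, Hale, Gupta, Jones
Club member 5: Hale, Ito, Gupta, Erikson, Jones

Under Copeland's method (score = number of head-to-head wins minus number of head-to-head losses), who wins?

Ito

Pairwise results:
  Erikson vs Hale: Hale wins 4–1.
  Erikson vs Gupta: Gupta wins 4–1.
  Erikson vs Ito: Ito wins 4–1.
  Erikson vs Jones: Erikson wins 4–1.
  Hale vs Gupta: Hale wins 4–1.
  Hale vs Ito: Ito wins 3–2.
  Hale vs Jones: Hale wins 5–0.
  Gupta vs Ito: Ito wins 4–1.
  Gupta vs Jones: Gupta wins 5–0.
  Ito vs Jones: Ito wins 4–1.
Copeland scores (wins − losses):
  Erikson: 1 − 3 = -2
  Hale: 3 − 1 = 2
  Gupta: 2 − 2 = 0
  Ito: 4 − 0 = 4
  Jones: 0 − 4 = -4
Ito has the best Copeland score.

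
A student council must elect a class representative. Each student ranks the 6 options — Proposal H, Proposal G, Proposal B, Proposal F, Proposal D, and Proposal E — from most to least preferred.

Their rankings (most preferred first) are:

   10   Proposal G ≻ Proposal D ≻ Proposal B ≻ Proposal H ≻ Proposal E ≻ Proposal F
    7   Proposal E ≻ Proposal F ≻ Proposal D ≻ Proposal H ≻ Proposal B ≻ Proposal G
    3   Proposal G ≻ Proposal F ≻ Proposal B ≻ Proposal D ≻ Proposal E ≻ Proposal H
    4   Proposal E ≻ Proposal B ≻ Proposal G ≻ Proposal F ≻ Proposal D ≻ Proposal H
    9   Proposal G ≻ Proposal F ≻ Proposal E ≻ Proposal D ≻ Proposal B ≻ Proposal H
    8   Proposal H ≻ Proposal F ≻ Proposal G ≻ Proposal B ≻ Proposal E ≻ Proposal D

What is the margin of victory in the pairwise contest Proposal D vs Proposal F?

21

Ballots ranking Proposal D above Proposal F: 10.
Ballots ranking Proposal F above Proposal D: 7+3+4+9+8 = 31.
Proposal F wins 31–10, a margin of 21.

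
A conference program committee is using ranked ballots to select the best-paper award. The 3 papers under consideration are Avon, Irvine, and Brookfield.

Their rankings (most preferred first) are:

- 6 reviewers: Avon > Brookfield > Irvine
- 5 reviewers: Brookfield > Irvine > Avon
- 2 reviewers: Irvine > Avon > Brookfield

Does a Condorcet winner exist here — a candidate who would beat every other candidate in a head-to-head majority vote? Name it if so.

Head-to-head results (13 voters total):
Avon vs Irvine: Irvine wins 7–6.
Avon vs Brookfield: Avon wins 8–5.
Irvine vs Brookfield: Brookfield wins 11–2.
No candidate beats all others: Avon beats Brookfield beats Irvine beats Avon, a majority cycle.

No Condorcet winner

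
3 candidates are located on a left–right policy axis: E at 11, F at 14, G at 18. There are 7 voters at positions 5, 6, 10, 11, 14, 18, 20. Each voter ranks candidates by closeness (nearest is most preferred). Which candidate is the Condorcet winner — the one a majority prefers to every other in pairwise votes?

With single-peaked preferences on a line, the Condorcet winner is the candidate closest to the median voter.
The median voter (position 11) is closest to E at 11.
Check: E vs F — voters closer to E: 4 of 7.

E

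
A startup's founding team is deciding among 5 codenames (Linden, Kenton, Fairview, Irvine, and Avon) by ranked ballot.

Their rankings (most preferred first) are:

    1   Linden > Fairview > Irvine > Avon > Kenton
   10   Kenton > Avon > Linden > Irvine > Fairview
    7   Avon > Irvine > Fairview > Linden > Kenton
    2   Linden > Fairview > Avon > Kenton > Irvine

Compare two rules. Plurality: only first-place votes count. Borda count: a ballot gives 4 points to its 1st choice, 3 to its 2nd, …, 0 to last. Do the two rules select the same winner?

No

Plurality first-place counts: Linden 3, Kenton 10, Fairview 0, Irvine 0, Avon 7 → Kenton.
Borda totals: Linden 39, Kenton 42, Fairview 23, Irvine 33, Avon 63 → Avon.
The two rules disagree: plurality picks Kenton, Borda picks Avon.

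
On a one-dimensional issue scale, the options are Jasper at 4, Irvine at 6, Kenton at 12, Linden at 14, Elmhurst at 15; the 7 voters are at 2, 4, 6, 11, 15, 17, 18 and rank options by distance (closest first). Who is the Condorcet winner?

With single-peaked preferences on a line, the Condorcet winner is the candidate closest to the median voter.
The median voter (position 11) is closest to Kenton at 12.
Check: Kenton vs Linden — voters closer to Kenton: 4 of 7.

Kenton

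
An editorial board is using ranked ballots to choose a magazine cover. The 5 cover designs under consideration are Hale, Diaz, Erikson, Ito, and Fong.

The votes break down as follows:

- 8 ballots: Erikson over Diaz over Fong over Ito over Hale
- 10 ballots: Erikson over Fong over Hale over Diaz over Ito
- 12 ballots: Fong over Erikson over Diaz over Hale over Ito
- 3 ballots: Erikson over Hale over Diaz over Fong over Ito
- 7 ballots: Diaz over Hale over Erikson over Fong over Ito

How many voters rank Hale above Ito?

Ballots ranking Hale above Ito: 10+12+3+7 = 32.
Ballots ranking Ito above Hale: 8.
So 32 of 40 voters prefer Hale to Ito.

32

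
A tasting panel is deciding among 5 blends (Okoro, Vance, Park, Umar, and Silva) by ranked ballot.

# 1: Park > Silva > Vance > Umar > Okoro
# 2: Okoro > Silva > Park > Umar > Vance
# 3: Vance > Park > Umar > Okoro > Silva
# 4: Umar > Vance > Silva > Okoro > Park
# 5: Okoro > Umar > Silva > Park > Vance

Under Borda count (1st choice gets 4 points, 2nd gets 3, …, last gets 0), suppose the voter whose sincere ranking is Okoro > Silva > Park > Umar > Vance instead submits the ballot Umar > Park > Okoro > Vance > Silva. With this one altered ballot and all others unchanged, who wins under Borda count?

Borda totals with the altered ballot: Okoro 8, Vance 10, Park 11, Umar 14, Silva 7.
The winner is unchanged: still Umar.

Umar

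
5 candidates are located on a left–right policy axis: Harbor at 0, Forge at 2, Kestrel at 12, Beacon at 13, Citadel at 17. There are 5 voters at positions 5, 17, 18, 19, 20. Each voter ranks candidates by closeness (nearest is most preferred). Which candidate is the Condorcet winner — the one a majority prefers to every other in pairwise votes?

Citadel

With single-peaked preferences on a line, the Condorcet winner is the candidate closest to the median voter.
The median voter (position 18) is closest to Citadel at 17.
Check: Citadel vs Harbor — voters closer to Citadel: 4 of 5.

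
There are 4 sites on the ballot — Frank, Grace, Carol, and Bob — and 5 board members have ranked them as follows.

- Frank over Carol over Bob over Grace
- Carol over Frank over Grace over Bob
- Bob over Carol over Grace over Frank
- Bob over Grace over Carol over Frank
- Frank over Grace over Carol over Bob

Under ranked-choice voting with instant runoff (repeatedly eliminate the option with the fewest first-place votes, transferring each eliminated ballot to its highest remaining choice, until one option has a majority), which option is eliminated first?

Round 1: Frank 2, Bob 2, Carol 1, Grace 0. Grace has the fewest and is eliminated.
Round 2: Frank 2, Bob 2, Carol 1. Carol has the fewest and is eliminated.
Round 3: Frank 3, Bob 2. Frank has a majority.

Grace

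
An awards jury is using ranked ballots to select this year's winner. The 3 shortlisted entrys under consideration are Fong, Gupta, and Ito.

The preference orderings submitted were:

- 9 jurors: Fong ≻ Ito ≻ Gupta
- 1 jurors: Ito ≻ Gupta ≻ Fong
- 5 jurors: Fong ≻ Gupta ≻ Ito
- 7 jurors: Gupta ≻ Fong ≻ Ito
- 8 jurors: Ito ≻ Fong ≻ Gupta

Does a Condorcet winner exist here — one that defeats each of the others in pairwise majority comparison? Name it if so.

Head-to-head results (30 voters total):
Fong vs Gupta: Fong wins 22–8.
Fong vs Ito: Fong wins 21–9.
Gupta vs Ito: Ito wins 18–12.
Fong beats each rival — Gupta (22–8), Ito (21–9) — so Fong is the Condorcet winner.

Fong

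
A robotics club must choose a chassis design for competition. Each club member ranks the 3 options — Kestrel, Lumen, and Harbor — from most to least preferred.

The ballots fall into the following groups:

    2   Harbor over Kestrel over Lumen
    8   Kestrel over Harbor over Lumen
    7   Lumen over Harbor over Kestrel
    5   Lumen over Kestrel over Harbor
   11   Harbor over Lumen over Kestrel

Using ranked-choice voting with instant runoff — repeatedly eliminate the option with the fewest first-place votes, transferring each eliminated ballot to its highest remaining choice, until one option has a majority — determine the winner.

Harbor

Round 1: Harbor 13, Lumen 12, Kestrel 8. Kestrel has the fewest and is eliminated.
Round 2: Harbor 21, Lumen 12. Harbor has a majority.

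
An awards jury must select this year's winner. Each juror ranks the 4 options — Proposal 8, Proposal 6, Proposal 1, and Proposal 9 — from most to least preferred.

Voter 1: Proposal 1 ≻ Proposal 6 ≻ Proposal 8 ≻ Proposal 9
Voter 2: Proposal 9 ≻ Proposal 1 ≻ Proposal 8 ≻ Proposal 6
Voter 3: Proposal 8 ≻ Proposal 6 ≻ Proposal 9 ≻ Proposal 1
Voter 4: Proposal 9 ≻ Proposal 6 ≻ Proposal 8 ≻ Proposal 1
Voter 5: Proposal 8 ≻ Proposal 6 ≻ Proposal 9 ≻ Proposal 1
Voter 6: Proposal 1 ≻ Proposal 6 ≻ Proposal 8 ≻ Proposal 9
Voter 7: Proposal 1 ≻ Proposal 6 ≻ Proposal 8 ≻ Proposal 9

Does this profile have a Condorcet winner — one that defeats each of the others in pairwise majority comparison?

Head-to-head results (7 voters total):
Proposal 8 vs Proposal 6: Proposal 6 wins 4–3.
Proposal 8 vs Proposal 1: Proposal 1 wins 4–3.
Proposal 8 vs Proposal 9: Proposal 8 wins 5–2.
Proposal 6 vs Proposal 1: Proposal 1 wins 4–3.
Proposal 6 vs Proposal 9: Proposal 6 wins 5–2.
Proposal 1 vs Proposal 9: Proposal 9 wins 4–3.
No candidate beats all others: Proposal 8 beats Proposal 9 beats Proposal 1 beats Proposal 8, a majority cycle.

No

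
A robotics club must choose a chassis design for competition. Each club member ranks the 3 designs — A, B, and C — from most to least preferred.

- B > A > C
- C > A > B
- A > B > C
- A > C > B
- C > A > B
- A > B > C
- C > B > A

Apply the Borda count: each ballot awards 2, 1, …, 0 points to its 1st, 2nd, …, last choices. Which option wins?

A

Borda scores:
  A: 1 + 1 + 2 + 2 + 1 + 2 + 0 = 9
  B: 2 + 0 + 1 + 0 + 0 + 1 + 1 = 5
  C: 0 + 2 + 0 + 1 + 2 + 0 + 2 = 7
A has the highest total.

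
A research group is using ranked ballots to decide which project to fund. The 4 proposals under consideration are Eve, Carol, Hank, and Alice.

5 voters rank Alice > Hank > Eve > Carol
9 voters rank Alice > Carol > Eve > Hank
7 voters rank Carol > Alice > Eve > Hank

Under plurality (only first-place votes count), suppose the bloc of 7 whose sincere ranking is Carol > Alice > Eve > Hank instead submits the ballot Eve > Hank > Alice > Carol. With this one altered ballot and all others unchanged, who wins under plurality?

Alice

First-place totals with the altered ballot: Eve 7, Carol 0, Hank 0, Alice 14.
The winner is unchanged: still Alice.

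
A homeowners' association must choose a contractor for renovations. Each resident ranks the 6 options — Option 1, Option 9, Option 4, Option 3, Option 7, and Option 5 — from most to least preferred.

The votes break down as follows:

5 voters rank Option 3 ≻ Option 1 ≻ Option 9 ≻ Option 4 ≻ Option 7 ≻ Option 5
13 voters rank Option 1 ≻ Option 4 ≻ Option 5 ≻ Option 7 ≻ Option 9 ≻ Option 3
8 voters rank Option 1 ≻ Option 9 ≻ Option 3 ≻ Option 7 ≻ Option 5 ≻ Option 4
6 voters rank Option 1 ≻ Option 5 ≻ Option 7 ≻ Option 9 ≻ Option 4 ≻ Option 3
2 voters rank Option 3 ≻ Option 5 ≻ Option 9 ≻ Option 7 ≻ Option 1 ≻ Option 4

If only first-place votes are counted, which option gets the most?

Option 1

First-place vote totals:
  Option 1: 27
  Option 9: 0
  Option 4: 0
  Option 3: 7
  Option 7: 0
  Option 5: 0
Option 1 has the most first-place votes.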